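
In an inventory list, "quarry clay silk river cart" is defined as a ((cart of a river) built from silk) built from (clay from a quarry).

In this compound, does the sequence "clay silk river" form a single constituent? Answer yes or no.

The top-level split is [quarry clay] [silk river cart]; the full structure is [[quarry clay] [silk [river cart]]].
"clay silk river" straddles a constituent boundary, so it is not a single unit.

no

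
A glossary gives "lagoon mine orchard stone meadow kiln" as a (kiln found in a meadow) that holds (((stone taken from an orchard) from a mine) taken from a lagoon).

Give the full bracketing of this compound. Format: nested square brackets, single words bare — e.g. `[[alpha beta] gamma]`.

[[lagoon [mine [orchard stone]]] [meadow kiln]]

Overall it is a kind of kiln (specifically "meadow kiln"); the modifier is "lagoon mine orchard stone".
Within "lagoon mine orchard stone", the head is "stone" (specifically "mine orchard stone") and the modifier is "lagoon".
Within "mine orchard stone", the head is "stone" (specifically "orchard stone") and the modifier is "mine".
Within "orchard stone", the head is "stone" and the modifier is "orchard".
Within "meadow kiln", the head is "kiln" and the modifier is "meadow".
Putting it together: [[lagoon [mine [orchard stone]]] [meadow kiln]].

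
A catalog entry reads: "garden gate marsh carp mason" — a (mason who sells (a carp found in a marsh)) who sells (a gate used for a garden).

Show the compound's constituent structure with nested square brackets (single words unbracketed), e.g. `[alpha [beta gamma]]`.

[[garden gate] [[marsh carp] mason]]

At the top level: head "mason" (specifically "marsh carp mason"); modifier "garden gate".
"garden gate" → head "gate", modifier "garden".
"marsh carp mason" → head "mason", modifier "marsh carp".
"marsh carp" → head "carp", modifier "marsh".
Putting it together: [[garden gate] [[marsh carp] mason]].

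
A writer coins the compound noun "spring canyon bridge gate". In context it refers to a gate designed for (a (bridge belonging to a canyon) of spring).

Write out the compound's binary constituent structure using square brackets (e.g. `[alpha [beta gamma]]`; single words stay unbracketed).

[[spring [canyon bridge]] gate]

Overall it is a kind of gate; the modifier is "spring canyon bridge".
Inside "spring canyon bridge": head "bridge" (specifically "canyon bridge"), modifier "spring".
Inside "canyon bridge": head "bridge", modifier "canyon".
So the structure is [[spring [canyon bridge]] gate].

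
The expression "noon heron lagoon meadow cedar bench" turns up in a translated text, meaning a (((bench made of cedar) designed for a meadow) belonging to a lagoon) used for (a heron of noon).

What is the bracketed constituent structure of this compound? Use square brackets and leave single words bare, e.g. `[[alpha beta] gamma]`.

The outermost head in the paraphrase is "bench" (specifically "lagoon meadow cedar bench"), modified by "noon heron".
Inside "noon heron": head "heron", modifier "noon".
Inside "lagoon meadow cedar bench": head "bench" (specifically "meadow cedar bench"), modifier "lagoon".
Inside "meadow cedar bench": head "bench" (specifically "cedar bench"), modifier "meadow".
Inside "cedar bench": head "bench", modifier "cedar".
Putting it together: [[noon heron] [lagoon [meadow [cedar bench]]]].

[[noon heron] [lagoon [meadow [cedar bench]]]]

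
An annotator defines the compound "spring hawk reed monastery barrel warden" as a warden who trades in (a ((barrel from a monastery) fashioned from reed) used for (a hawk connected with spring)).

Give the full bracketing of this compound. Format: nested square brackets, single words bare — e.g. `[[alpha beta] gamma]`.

[[[spring hawk] [reed [monastery barrel]]] warden]

Whole compound: head "warden", modifier "spring hawk reed monastery barrel".
Within "spring hawk reed monastery barrel", the head is "barrel" (specifically "reed monastery barrel") and the modifier is "spring hawk".
Within "spring hawk", the head is "hawk" and the modifier is "spring".
Within "reed monastery barrel", the head is "barrel" (specifically "monastery barrel") and the modifier is "reed".
Within "monastery barrel", the head is "barrel" and the modifier is "monastery".
Putting it together: [[[spring hawk] [reed [monastery barrel]]] warden].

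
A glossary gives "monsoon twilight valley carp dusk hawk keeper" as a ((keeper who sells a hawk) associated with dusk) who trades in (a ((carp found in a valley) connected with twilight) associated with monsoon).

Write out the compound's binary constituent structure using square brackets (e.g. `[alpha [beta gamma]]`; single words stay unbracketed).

At the top level: head "keeper" (specifically "dusk hawk keeper"); modifier "monsoon twilight valley carp".
"monsoon twilight valley carp" → head "carp" (specifically "twilight valley carp"), modifier "monsoon".
"twilight valley carp" → head "carp" (specifically "valley carp"), modifier "twilight".
"valley carp" → head "carp", modifier "valley".
"dusk hawk keeper" → head "keeper" (specifically "hawk keeper"), modifier "dusk".
"hawk keeper" → head "keeper", modifier "hawk".
So the structure is [[monsoon [twilight [valley carp]]] [dusk [hawk keeper]]].

[[monsoon [twilight [valley carp]]] [dusk [hawk keeper]]]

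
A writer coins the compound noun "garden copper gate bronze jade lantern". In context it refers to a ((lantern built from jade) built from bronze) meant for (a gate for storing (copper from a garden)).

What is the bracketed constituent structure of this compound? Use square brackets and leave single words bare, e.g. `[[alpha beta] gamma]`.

[[[garden copper] gate] [bronze [jade lantern]]]

Whole compound: head "lantern" (specifically "bronze jade lantern"), modifier "garden copper gate".
Inside "garden copper gate": head "gate", modifier "garden copper".
Inside "garden copper": head "copper", modifier "garden".
Inside "bronze jade lantern": head "lantern" (specifically "jade lantern"), modifier "bronze".
Inside "jade lantern": head "lantern", modifier "jade".
Putting it together: [[[garden copper] gate] [bronze [jade lantern]]].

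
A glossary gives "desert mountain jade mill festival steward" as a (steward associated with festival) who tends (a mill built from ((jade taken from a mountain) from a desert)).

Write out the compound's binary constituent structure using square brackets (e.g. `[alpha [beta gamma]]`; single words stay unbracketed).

Overall it is a kind of steward (specifically "festival steward"); the modifier is "desert mountain jade mill".
Within "desert mountain jade mill", the head is "mill" and the modifier is "desert mountain jade".
Within "desert mountain jade", the head is "jade" (specifically "mountain jade") and the modifier is "desert".
Within "mountain jade", the head is "jade" and the modifier is "mountain".
Within "festival steward", the head is "steward" and the modifier is "festival".
Assembled: [[[desert [mountain jade]] mill] [festival steward]].

[[[desert [mountain jade]] mill] [festival steward]]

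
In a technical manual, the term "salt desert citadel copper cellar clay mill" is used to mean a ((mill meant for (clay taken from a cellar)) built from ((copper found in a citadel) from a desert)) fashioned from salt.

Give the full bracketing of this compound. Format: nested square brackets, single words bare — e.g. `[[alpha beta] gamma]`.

[salt [[desert [citadel copper]] [[cellar clay] mill]]]

Whole compound: head "mill" (specifically "desert citadel copper cellar clay mill"), modifier "salt".
Inside "desert citadel copper cellar clay mill": head "mill" (specifically "cellar clay mill"), modifier "desert citadel copper".
Inside "desert citadel copper": head "copper" (specifically "citadel copper"), modifier "desert".
Inside "citadel copper": head "copper", modifier "citadel".
Inside "cellar clay mill": head "mill", modifier "cellar clay".
Inside "cellar clay": head "clay", modifier "cellar".
Putting it together: [salt [[desert [citadel copper]] [[cellar clay] mill]]].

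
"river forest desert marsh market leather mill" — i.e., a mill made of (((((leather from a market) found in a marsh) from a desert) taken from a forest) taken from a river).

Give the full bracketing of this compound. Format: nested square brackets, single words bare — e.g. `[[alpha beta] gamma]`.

[[river [forest [desert [marsh [market leather]]]]] mill]

At the top level: head "mill"; modifier "river forest desert marsh market leather".
Inside "river forest desert marsh market leather": head "leather" (specifically "forest desert marsh market leather"), modifier "river".
Inside "forest desert marsh market leather": head "leather" (specifically "desert marsh market leather"), modifier "forest".
Inside "desert marsh market leather": head "leather" (specifically "marsh market leather"), modifier "desert".
Inside "marsh market leather": head "leather" (specifically "market leather"), modifier "marsh".
Inside "market leather": head "leather", modifier "market".
Assembled: [[river [forest [desert [marsh [market leather]]]]] mill].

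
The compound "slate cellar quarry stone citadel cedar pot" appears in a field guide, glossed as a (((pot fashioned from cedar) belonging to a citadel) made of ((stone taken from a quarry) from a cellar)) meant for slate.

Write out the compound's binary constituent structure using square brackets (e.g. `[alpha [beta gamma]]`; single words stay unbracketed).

[slate [[cellar [quarry stone]] [citadel [cedar pot]]]]

Overall it is a kind of pot (specifically "cellar quarry stone citadel cedar pot"); the modifier is "slate".
Inside "cellar quarry stone citadel cedar pot": head "pot" (specifically "citadel cedar pot"), modifier "cellar quarry stone".
Inside "cellar quarry stone": head "stone" (specifically "quarry stone"), modifier "cellar".
Inside "quarry stone": head "stone", modifier "quarry".
Inside "citadel cedar pot": head "pot" (specifically "cedar pot"), modifier "citadel".
Inside "cedar pot": head "pot", modifier "cedar".
Assembled: [slate [[cellar [quarry stone]] [citadel [cedar pot]]]].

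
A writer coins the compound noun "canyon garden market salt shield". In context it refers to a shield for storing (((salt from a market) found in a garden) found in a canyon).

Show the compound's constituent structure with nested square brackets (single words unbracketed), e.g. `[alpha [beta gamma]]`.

At the top level: head "shield"; modifier "canyon garden market salt".
Within "canyon garden market salt", the head is "salt" (specifically "garden market salt") and the modifier is "canyon".
Within "garden market salt", the head is "salt" (specifically "market salt") and the modifier is "garden".
Within "market salt", the head is "salt" and the modifier is "market".
So the structure is [[canyon [garden [market salt]]] shield].

[[canyon [garden [market salt]]] shield]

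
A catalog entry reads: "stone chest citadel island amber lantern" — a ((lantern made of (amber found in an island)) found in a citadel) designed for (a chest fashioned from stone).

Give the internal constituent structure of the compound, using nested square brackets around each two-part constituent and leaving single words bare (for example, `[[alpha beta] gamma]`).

[[stone chest] [citadel [[island amber] lantern]]]

At the top level: head "lantern" (specifically "citadel island amber lantern"); modifier "stone chest".
Within "stone chest", the head is "chest" and the modifier is "stone".
Within "citadel island amber lantern", the head is "lantern" (specifically "island amber lantern") and the modifier is "citadel".
Within "island amber lantern", the head is "lantern" and the modifier is "island amber".
Within "island amber", the head is "amber" and the modifier is "island".
So the structure is [[stone chest] [citadel [[island amber] lantern]]].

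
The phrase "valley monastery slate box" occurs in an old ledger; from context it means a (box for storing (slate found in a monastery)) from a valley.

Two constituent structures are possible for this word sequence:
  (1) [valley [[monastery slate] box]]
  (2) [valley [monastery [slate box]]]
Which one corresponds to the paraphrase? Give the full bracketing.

The paraphrase's head is the "box" part ("monastery slate box"); its modifier is "valley".
That top-level split, carried through the inner groups, gives [valley [[monastery slate] box]].

[valley [[monastery slate] box]]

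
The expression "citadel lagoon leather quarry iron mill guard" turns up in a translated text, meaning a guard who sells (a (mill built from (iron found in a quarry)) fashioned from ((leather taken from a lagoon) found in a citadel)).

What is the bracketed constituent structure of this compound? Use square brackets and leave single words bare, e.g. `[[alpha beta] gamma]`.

[[[citadel [lagoon leather]] [[quarry iron] mill]] guard]

At the top level: head "guard"; modifier "citadel lagoon leather quarry iron mill".
"citadel lagoon leather quarry iron mill" → head "mill" (specifically "quarry iron mill"), modifier "citadel lagoon leather".
"citadel lagoon leather" → head "leather" (specifically "lagoon leather"), modifier "citadel".
"lagoon leather" → head "leather", modifier "lagoon".
"quarry iron mill" → head "mill", modifier "quarry iron".
"quarry iron" → head "iron", modifier "quarry".
So the structure is [[[citadel [lagoon leather]] [[quarry iron] mill]] guard].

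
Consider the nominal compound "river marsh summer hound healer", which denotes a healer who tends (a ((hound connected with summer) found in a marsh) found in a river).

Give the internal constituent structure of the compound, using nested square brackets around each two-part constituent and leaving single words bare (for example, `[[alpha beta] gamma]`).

[[river [marsh [summer hound]]] healer]

The outermost head in the paraphrase is "healer", modified by "river marsh summer hound".
Inside "river marsh summer hound": head "hound" (specifically "marsh summer hound"), modifier "river".
Inside "marsh summer hound": head "hound" (specifically "summer hound"), modifier "marsh".
Inside "summer hound": head "hound", modifier "summer".
Assembled: [[river [marsh [summer hound]]] healer].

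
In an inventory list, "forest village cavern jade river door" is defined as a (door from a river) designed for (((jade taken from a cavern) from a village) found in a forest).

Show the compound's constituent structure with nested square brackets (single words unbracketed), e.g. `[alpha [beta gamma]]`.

The outermost head in the paraphrase is "door" (specifically "river door"), modified by "forest village cavern jade".
"forest village cavern jade" → head "jade" (specifically "village cavern jade"), modifier "forest".
"village cavern jade" → head "jade" (specifically "cavern jade"), modifier "village".
"cavern jade" → head "jade", modifier "cavern".
"river door" → head "door", modifier "river".
Assembled: [[forest [village [cavern jade]]] [river door]].

[[forest [village [cavern jade]]] [river door]]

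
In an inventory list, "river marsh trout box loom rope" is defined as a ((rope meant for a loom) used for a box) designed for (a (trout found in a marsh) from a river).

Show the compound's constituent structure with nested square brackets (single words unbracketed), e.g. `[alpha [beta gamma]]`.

At the top level: head "rope" (specifically "box loom rope"); modifier "river marsh trout".
"river marsh trout" → head "trout" (specifically "marsh trout"), modifier "river".
"marsh trout" → head "trout", modifier "marsh".
"box loom rope" → head "rope" (specifically "loom rope"), modifier "box".
"loom rope" → head "rope", modifier "loom".
Putting it together: [[river [marsh trout]] [box [loom rope]]].

[[river [marsh trout]] [box [loom rope]]]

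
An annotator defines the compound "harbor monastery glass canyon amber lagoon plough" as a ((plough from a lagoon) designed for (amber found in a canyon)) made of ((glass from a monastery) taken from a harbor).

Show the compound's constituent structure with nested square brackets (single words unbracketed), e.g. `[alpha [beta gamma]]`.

The outermost head in the paraphrase is "plough" (specifically "canyon amber lagoon plough"), modified by "harbor monastery glass".
"harbor monastery glass" → head "glass" (specifically "monastery glass"), modifier "harbor".
"monastery glass" → head "glass", modifier "monastery".
"canyon amber lagoon plough" → head "plough" (specifically "lagoon plough"), modifier "canyon amber".
"canyon amber" → head "amber", modifier "canyon".
"lagoon plough" → head "plough", modifier "lagoon".
Putting it together: [[harbor [monastery glass]] [[canyon amber] [lagoon plough]]].

[[harbor [monastery glass]] [[canyon amber] [lagoon plough]]]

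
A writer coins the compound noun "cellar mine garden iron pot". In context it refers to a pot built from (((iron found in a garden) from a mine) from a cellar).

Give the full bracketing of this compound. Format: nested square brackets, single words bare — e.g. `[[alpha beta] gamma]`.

Whole compound: head "pot", modifier "cellar mine garden iron".
Within "cellar mine garden iron", the head is "iron" (specifically "mine garden iron") and the modifier is "cellar".
Within "mine garden iron", the head is "iron" (specifically "garden iron") and the modifier is "mine".
Within "garden iron", the head is "iron" and the modifier is "garden".
So the structure is [[cellar [mine [garden iron]]] pot].

[[cellar [mine [garden iron]]] pot]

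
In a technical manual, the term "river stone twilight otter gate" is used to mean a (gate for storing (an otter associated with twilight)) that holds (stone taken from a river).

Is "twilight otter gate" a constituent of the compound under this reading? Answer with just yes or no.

yes

The paraphrase groups the words so that "twilight otter gate" is one unit: it corresponds to a single parenthesized sub-phrase.
The full structure is [[river stone] [[twilight otter] gate]], in which [twilight otter gate] is a constituent.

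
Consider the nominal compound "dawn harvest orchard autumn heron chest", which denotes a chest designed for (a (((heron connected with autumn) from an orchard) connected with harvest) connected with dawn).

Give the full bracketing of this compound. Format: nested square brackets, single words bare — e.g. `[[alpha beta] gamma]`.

At the top level: head "chest"; modifier "dawn harvest orchard autumn heron".
Within "dawn harvest orchard autumn heron", the head is "heron" (specifically "harvest orchard autumn heron") and the modifier is "dawn".
Within "harvest orchard autumn heron", the head is "heron" (specifically "orchard autumn heron") and the modifier is "harvest".
Within "orchard autumn heron", the head is "heron" (specifically "autumn heron") and the modifier is "orchard".
Within "autumn heron", the head is "heron" and the modifier is "autumn".
Putting it together: [[dawn [harvest [orchard [autumn heron]]]] chest].

[[dawn [harvest [orchard [autumn heron]]]] chest]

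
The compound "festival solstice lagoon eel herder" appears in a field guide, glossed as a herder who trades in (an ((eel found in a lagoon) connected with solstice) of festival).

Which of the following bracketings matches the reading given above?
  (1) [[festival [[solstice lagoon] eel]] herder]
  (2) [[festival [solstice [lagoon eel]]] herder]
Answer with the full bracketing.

The paraphrase's head is the "herder" part ("herder"); its modifier is "festival solstice lagoon eel".
That top-level split, carried through the inner groups, gives [[festival [solstice [lagoon eel]]] herder].

[[festival [solstice [lagoon eel]]] herder]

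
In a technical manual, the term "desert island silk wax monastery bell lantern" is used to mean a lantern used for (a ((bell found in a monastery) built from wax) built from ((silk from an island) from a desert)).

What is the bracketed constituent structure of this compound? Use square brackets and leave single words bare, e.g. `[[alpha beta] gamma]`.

[[[desert [island silk]] [wax [monastery bell]]] lantern]

Whole compound: head "lantern", modifier "desert island silk wax monastery bell".
Inside "desert island silk wax monastery bell": head "bell" (specifically "wax monastery bell"), modifier "desert island silk".
Inside "desert island silk": head "silk" (specifically "island silk"), modifier "desert".
Inside "island silk": head "silk", modifier "island".
Inside "wax monastery bell": head "bell" (specifically "monastery bell"), modifier "wax".
Inside "monastery bell": head "bell", modifier "monastery".
So the structure is [[[desert [island silk]] [wax [monastery bell]]] lantern].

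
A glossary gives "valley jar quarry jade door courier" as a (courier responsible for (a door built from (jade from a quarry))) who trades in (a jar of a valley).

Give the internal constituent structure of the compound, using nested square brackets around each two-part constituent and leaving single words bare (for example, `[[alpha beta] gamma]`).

[[valley jar] [[[quarry jade] door] courier]]

Whole compound: head "courier" (specifically "quarry jade door courier"), modifier "valley jar".
Within "valley jar", the head is "jar" and the modifier is "valley".
Within "quarry jade door courier", the head is "courier" and the modifier is "quarry jade door".
Within "quarry jade door", the head is "door" and the modifier is "quarry jade".
Within "quarry jade", the head is "jade" and the modifier is "quarry".
Assembled: [[valley jar] [[[quarry jade] door] courier]].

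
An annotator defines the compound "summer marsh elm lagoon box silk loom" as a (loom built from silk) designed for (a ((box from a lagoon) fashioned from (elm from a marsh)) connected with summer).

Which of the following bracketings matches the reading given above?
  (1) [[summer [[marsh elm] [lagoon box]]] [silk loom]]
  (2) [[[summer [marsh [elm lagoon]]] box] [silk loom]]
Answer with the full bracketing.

The paraphrase's head is the "loom" part ("silk loom"); its modifier is "summer marsh elm lagoon box".
That top-level split, carried through the inner groups, gives [[summer [[marsh elm] [lagoon box]]] [silk loom]].

[[summer [[marsh elm] [lagoon box]]] [silk loom]]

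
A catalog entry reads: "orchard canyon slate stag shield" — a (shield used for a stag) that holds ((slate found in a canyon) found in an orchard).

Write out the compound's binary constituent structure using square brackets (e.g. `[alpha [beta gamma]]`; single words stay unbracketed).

The outermost head in the paraphrase is "shield" (specifically "stag shield"), modified by "orchard canyon slate".
Inside "orchard canyon slate": head "slate" (specifically "canyon slate"), modifier "orchard".
Inside "canyon slate": head "slate", modifier "canyon".
Inside "stag shield": head "shield", modifier "stag".
So the structure is [[orchard [canyon slate]] [stag shield]].

[[orchard [canyon slate]] [stag shield]]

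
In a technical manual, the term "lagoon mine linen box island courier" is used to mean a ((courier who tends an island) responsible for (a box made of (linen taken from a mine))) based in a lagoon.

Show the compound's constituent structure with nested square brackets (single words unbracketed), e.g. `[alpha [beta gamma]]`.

[lagoon [[[mine linen] box] [island courier]]]

At the top level: head "courier" (specifically "mine linen box island courier"); modifier "lagoon".
"mine linen box island courier" → head "courier" (specifically "island courier"), modifier "mine linen box".
"mine linen box" → head "box", modifier "mine linen".
"mine linen" → head "linen", modifier "mine".
"island courier" → head "courier", modifier "island".
Assembled: [lagoon [[[mine linen] box] [island courier]]].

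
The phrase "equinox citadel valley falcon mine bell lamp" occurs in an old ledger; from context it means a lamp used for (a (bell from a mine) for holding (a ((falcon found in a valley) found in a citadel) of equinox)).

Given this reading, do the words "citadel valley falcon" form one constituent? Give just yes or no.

The paraphrase groups the words so that "citadel valley falcon" is one unit: it corresponds to a single parenthesized sub-phrase.
The full structure is [[[equinox [citadel [valley falcon]]] [mine bell]] lamp], in which [citadel valley falcon] is a constituent.

yes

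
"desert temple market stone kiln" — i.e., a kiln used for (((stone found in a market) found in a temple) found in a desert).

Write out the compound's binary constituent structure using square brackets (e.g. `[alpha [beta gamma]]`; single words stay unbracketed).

The outermost head in the paraphrase is "kiln", modified by "desert temple market stone".
Inside "desert temple market stone": head "stone" (specifically "temple market stone"), modifier "desert".
Inside "temple market stone": head "stone" (specifically "market stone"), modifier "temple".
Inside "market stone": head "stone", modifier "market".
So the structure is [[desert [temple [market stone]]] kiln].

[[desert [temple [market stone]]] kiln]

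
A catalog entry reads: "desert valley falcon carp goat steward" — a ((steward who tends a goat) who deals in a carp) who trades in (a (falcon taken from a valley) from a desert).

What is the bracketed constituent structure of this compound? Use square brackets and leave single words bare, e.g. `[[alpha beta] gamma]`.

Whole compound: head "steward" (specifically "carp goat steward"), modifier "desert valley falcon".
"desert valley falcon" → head "falcon" (specifically "valley falcon"), modifier "desert".
"valley falcon" → head "falcon", modifier "valley".
"carp goat steward" → head "steward" (specifically "goat steward"), modifier "carp".
"goat steward" → head "steward", modifier "goat".
So the structure is [[desert [valley falcon]] [carp [goat steward]]].

[[desert [valley falcon]] [carp [goat steward]]]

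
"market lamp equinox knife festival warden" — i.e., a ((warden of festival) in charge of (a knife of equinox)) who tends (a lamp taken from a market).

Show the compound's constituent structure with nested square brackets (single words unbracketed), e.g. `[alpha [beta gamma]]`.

[[market lamp] [[equinox knife] [festival warden]]]

At the top level: head "warden" (specifically "equinox knife festival warden"); modifier "market lamp".
Inside "market lamp": head "lamp", modifier "market".
Inside "equinox knife festival warden": head "warden" (specifically "festival warden"), modifier "equinox knife".
Inside "equinox knife": head "knife", modifier "equinox".
Inside "festival warden": head "warden", modifier "festival".
So the structure is [[market lamp] [[equinox knife] [festival warden]]].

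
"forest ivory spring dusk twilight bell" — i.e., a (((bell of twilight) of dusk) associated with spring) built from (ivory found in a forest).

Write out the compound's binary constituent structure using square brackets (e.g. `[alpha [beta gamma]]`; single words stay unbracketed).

[[forest ivory] [spring [dusk [twilight bell]]]]

Whole compound: head "bell" (specifically "spring dusk twilight bell"), modifier "forest ivory".
Within "forest ivory", the head is "ivory" and the modifier is "forest".
Within "spring dusk twilight bell", the head is "bell" (specifically "dusk twilight bell") and the modifier is "spring".
Within "dusk twilight bell", the head is "bell" (specifically "twilight bell") and the modifier is "dusk".
Within "twilight bell", the head is "bell" and the modifier is "twilight".
So the structure is [[forest ivory] [spring [dusk [twilight bell]]]].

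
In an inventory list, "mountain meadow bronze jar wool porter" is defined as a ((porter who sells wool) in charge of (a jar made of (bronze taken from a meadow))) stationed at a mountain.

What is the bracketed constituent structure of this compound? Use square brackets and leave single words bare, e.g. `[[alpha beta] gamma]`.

[mountain [[[meadow bronze] jar] [wool porter]]]

The outermost head in the paraphrase is "porter" (specifically "meadow bronze jar wool porter"), modified by "mountain".
Inside "meadow bronze jar wool porter": head "porter" (specifically "wool porter"), modifier "meadow bronze jar".
Inside "meadow bronze jar": head "jar", modifier "meadow bronze".
Inside "meadow bronze": head "bronze", modifier "meadow".
Inside "wool porter": head "porter", modifier "wool".
So the structure is [mountain [[[meadow bronze] jar] [wool porter]]].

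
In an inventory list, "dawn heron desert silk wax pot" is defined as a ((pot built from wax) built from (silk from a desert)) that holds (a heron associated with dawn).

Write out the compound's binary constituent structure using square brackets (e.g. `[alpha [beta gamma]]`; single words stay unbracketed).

[[dawn heron] [[desert silk] [wax pot]]]

At the top level: head "pot" (specifically "desert silk wax pot"); modifier "dawn heron".
Within "dawn heron", the head is "heron" and the modifier is "dawn".
Within "desert silk wax pot", the head is "pot" (specifically "wax pot") and the modifier is "desert silk".
Within "desert silk", the head is "silk" and the modifier is "desert".
Within "wax pot", the head is "pot" and the modifier is "wax".
Assembled: [[dawn heron] [[desert silk] [wax pot]]].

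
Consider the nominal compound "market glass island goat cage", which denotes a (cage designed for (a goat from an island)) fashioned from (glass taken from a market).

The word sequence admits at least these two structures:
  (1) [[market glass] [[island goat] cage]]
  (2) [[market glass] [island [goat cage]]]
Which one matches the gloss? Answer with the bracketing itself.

[[market glass] [[island goat] cage]]

The paraphrase's head is the "cage" part ("island goat cage"); its modifier is "market glass".
That top-level split, carried through the inner groups, gives [[market glass] [[island goat] cage]].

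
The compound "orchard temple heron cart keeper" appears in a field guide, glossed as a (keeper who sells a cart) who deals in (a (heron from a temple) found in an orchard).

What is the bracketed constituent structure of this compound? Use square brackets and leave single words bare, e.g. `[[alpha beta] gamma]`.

Overall it is a kind of keeper (specifically "cart keeper"); the modifier is "orchard temple heron".
Inside "orchard temple heron": head "heron" (specifically "temple heron"), modifier "orchard".
Inside "temple heron": head "heron", modifier "temple".
Inside "cart keeper": head "keeper", modifier "cart".
Putting it together: [[orchard [temple heron]] [cart keeper]].

[[orchard [temple heron]] [cart keeper]]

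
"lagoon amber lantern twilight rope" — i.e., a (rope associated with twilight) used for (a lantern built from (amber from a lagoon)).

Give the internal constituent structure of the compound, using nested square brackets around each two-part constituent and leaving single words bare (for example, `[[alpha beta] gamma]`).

Whole compound: head "rope" (specifically "twilight rope"), modifier "lagoon amber lantern".
Within "lagoon amber lantern", the head is "lantern" and the modifier is "lagoon amber".
Within "lagoon amber", the head is "amber" and the modifier is "lagoon".
Within "twilight rope", the head is "rope" and the modifier is "twilight".
So the structure is [[[lagoon amber] lantern] [twilight rope]].

[[[lagoon amber] lantern] [twilight rope]]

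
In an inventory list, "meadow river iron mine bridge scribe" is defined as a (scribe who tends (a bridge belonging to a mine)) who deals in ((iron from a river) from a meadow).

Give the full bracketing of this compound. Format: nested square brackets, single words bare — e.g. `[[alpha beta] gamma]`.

[[meadow [river iron]] [[mine bridge] scribe]]

Overall it is a kind of scribe (specifically "mine bridge scribe"); the modifier is "meadow river iron".
"meadow river iron" → head "iron" (specifically "river iron"), modifier "meadow".
"river iron" → head "iron", modifier "river".
"mine bridge scribe" → head "scribe", modifier "mine bridge".
"mine bridge" → head "bridge", modifier "mine".
Assembled: [[meadow [river iron]] [[mine bridge] scribe]].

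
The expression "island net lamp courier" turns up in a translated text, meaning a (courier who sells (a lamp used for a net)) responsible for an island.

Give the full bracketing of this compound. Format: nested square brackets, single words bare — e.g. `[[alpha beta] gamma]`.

Overall it is a kind of courier (specifically "net lamp courier"); the modifier is "island".
Inside "net lamp courier": head "courier", modifier "net lamp".
Inside "net lamp": head "lamp", modifier "net".
Assembled: [island [[net lamp] courier]].

[island [[net lamp] courier]]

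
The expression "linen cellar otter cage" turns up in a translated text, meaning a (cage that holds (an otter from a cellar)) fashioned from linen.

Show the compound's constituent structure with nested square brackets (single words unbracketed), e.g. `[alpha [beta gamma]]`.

[linen [[cellar otter] cage]]

The outermost head in the paraphrase is "cage" (specifically "cellar otter cage"), modified by "linen".
Inside "cellar otter cage": head "cage", modifier "cellar otter".
Inside "cellar otter": head "otter", modifier "cellar".
Assembled: [linen [[cellar otter] cage]].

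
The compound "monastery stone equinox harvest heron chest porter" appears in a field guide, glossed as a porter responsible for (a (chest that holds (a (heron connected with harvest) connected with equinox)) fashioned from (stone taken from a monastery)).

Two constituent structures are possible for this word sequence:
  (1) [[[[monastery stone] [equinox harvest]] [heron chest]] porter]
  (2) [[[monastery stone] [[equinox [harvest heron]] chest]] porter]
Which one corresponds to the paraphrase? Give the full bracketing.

[[[monastery stone] [[equinox [harvest heron]] chest]] porter]

The paraphrase's head is the "porter" part ("porter"); its modifier is "monastery stone equinox harvest heron chest".
That top-level split, carried through the inner groups, gives [[[monastery stone] [[equinox [harvest heron]] chest]] porter].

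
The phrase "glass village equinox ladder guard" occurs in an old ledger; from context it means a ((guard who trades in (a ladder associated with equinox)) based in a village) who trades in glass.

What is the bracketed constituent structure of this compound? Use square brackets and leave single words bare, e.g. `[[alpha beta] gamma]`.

[glass [village [[equinox ladder] guard]]]

Whole compound: head "guard" (specifically "village equinox ladder guard"), modifier "glass".
"village equinox ladder guard" → head "guard" (specifically "equinox ladder guard"), modifier "village".
"equinox ladder guard" → head "guard", modifier "equinox ladder".
"equinox ladder" → head "ladder", modifier "equinox".
Putting it together: [glass [village [[equinox ladder] guard]]].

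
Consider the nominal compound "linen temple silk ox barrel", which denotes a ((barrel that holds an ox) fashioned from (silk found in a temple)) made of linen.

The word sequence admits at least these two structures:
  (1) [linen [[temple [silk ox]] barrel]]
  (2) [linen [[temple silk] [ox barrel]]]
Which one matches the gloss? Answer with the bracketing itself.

[linen [[temple silk] [ox barrel]]]

The paraphrase's head is the "barrel" part ("temple silk ox barrel"); its modifier is "linen".
That top-level split, carried through the inner groups, gives [linen [[temple silk] [ox barrel]]].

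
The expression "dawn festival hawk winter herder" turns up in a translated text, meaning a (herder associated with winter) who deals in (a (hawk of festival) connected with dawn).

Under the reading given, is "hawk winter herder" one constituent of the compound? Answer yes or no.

The top-level split is [dawn festival hawk] [winter herder]; the full structure is [[dawn [festival hawk]] [winter herder]].
"hawk winter herder" straddles a constituent boundary, so it is not a single unit.

no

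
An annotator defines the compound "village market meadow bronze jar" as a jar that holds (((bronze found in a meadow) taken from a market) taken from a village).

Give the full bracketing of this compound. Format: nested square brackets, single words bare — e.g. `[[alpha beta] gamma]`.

Overall it is a kind of jar; the modifier is "village market meadow bronze".
Within "village market meadow bronze", the head is "bronze" (specifically "market meadow bronze") and the modifier is "village".
Within "market meadow bronze", the head is "bronze" (specifically "meadow bronze") and the modifier is "market".
Within "meadow bronze", the head is "bronze" and the modifier is "meadow".
Assembled: [[village [market [meadow bronze]]] jar].

[[village [market [meadow bronze]]] jar]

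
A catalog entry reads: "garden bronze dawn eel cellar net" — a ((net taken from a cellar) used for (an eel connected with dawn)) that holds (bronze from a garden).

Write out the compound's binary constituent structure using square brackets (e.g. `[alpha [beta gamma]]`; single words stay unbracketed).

At the top level: head "net" (specifically "dawn eel cellar net"); modifier "garden bronze".
Inside "garden bronze": head "bronze", modifier "garden".
Inside "dawn eel cellar net": head "net" (specifically "cellar net"), modifier "dawn eel".
Inside "dawn eel": head "eel", modifier "dawn".
Inside "cellar net": head "net", modifier "cellar".
So the structure is [[garden bronze] [[dawn eel] [cellar net]]].

[[garden bronze] [[dawn eel] [cellar net]]]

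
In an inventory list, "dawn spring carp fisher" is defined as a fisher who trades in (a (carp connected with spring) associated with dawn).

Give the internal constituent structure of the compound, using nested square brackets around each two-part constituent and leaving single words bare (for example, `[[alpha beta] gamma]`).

At the top level: head "fisher"; modifier "dawn spring carp".
Within "dawn spring carp", the head is "carp" (specifically "spring carp") and the modifier is "dawn".
Within "spring carp", the head is "carp" and the modifier is "spring".
Assembled: [[dawn [spring carp]] fisher].

[[dawn [spring carp]] fisher]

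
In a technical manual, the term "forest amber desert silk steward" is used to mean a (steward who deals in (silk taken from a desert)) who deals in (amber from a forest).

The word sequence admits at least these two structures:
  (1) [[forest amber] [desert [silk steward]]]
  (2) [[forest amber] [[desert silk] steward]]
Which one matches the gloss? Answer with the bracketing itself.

[[forest amber] [[desert silk] steward]]

The paraphrase's head is the "steward" part ("desert silk steward"); its modifier is "forest amber".
That top-level split, carried through the inner groups, gives [[forest amber] [[desert silk] steward]].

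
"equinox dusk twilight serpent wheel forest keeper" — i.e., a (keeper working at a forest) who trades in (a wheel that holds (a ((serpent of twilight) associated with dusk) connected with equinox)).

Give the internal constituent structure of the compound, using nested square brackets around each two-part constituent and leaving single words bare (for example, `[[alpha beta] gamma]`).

The outermost head in the paraphrase is "keeper" (specifically "forest keeper"), modified by "equinox dusk twilight serpent wheel".
Within "equinox dusk twilight serpent wheel", the head is "wheel" and the modifier is "equinox dusk twilight serpent".
Within "equinox dusk twilight serpent", the head is "serpent" (specifically "dusk twilight serpent") and the modifier is "equinox".
Within "dusk twilight serpent", the head is "serpent" (specifically "twilight serpent") and the modifier is "dusk".
Within "twilight serpent", the head is "serpent" and the modifier is "twilight".
Within "forest keeper", the head is "keeper" and the modifier is "forest".
So the structure is [[[equinox [dusk [twilight serpent]]] wheel] [forest keeper]].

[[[equinox [dusk [twilight serpent]]] wheel] [forest keeper]]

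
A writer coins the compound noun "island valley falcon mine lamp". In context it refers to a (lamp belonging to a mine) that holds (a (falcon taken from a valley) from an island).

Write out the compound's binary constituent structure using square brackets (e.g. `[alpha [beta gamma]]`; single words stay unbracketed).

[[island [valley falcon]] [mine lamp]]

Whole compound: head "lamp" (specifically "mine lamp"), modifier "island valley falcon".
"island valley falcon" → head "falcon" (specifically "valley falcon"), modifier "island".
"valley falcon" → head "falcon", modifier "valley".
"mine lamp" → head "lamp", modifier "mine".
So the structure is [[island [valley falcon]] [mine lamp]].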